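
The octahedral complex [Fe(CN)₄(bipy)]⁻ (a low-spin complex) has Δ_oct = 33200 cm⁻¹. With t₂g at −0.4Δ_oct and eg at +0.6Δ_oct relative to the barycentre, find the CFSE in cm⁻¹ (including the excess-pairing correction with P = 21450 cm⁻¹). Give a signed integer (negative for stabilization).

-23500

Ligand charges: 4×(-1) from CN⁻ and 1×(+0) from bipy sum to -4; with overall charge -1, Fe is +3.
Fe sits in group 8; removing 3 electrons leaves Fe³⁺ with 8 − 3 = 5 d electrons.
The d⁵ electrons fill as t₂g⁵ eg⁰.
The orbital stabilization is -2.0Δ_oct = -2.0 × 33200 = -66400 cm⁻¹.
Pairing penalty: 2 pairs vs 0 in the high-spin reference → 2 extra × P = 42900 cm⁻¹.
Net CFSE = -66400 + 42900 = -23500 cm⁻¹.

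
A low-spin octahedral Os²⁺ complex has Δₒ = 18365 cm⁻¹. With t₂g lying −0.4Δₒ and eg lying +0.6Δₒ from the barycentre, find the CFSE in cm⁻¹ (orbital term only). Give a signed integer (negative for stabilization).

Os²⁺: group 8, so d-count = 8 − 2 = 6.
Configuration: t₂g⁶ eg⁰.
The orbital stabilization is -2.4Δₒ = -2.4 × 18365 = -44076 cm⁻¹.

-44076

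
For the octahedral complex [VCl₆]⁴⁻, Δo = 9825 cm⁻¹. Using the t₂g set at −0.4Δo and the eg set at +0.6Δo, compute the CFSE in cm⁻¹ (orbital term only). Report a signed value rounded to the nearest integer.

-11790

Each Cl⁻ contributes -1; 6 × (-1) = -6. With overall charge -4, V is in the +2 oxidation state.
V is in group 5, so V²⁺ is d³ (5 − 2 = 3).
Configuration: t₂g³ eg⁰.
The orbital stabilization is -1.2Δo = -1.2 × 9825 = -11790 cm⁻¹.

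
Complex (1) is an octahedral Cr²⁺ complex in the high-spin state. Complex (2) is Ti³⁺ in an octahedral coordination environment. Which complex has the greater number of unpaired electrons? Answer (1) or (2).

(1): Cr sits in group 6; removing 2 electrons leaves Cr²⁺ with 6 − 2 = 4 d electrons; t2g^3 e_g^1 → 4 unpaired.
(2): Ti is in group 4, so Ti³⁺ is d¹ (4 − 3 = 1); t₂g¹ eg⁰ → 1 unpaired.
So (1) has more unpaired electrons.

(1)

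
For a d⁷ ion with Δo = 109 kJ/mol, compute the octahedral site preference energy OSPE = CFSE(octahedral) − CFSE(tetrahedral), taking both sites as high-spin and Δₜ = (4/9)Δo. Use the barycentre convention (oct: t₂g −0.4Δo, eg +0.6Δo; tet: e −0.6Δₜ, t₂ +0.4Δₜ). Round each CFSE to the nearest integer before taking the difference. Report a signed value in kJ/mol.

-29

In an octahedral site d⁷ (HS) is t₂g⁵ eg², giving CFSE(oct) = -0.8Δo = -87 kJ/mol.
In a tetrahedral site the filling is e⁴ t₂³: CFSE(tet) = -1.2Δₜ = -1.2 × (4/9)(109) = -58 kJ/mol.
OSPE = CFSE(oct) − CFSE(tet) = -87 − (-58) = -29 kJ/mol.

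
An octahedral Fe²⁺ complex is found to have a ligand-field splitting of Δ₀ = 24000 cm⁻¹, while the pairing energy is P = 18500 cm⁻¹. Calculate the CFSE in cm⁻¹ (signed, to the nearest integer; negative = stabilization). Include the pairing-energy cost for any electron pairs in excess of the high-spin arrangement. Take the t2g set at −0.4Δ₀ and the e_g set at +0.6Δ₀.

-20600

Fe is in group 8, so Fe²⁺ is d⁶ (8 − 2 = 6).
With Δ₀ > P the complex is low-spin.
Configuration: t2g^6 e_g^0.
Orbital CFSE = -2.4Δ₀ = -2.4 × 24000 = -57600 cm⁻¹.
Excess pairs vs high-spin: 3 − 1 = 2; pairing cost = +37000 cm⁻¹.
Net CFSE = -57600 + 37000 = -20600 cm⁻¹.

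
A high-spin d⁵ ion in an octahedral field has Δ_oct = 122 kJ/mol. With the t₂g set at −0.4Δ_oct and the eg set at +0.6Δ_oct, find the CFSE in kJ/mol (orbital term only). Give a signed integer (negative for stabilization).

Configuration: t₂g³ eg².
The orbital stabilization is 0.0Δ_oct = 0.0 × 122 = 0 kJ/mol.

0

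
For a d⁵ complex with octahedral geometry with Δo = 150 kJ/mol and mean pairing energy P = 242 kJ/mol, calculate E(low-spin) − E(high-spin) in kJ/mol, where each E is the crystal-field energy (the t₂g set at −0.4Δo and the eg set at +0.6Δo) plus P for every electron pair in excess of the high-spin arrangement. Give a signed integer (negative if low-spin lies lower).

184

High-spin: t₂g³ eg², CFSE = 0.0Δo = 0 kJ/mol.
For low-spin the configuration is t₂g⁵ eg⁰: orbital energy -2.0 × 150 = -300 kJ/mol, and 2 additional pairs relative to high-spin add 484 kJ/mol, giving 184 kJ/mol.
Thus E(LS) − E(HS) = 184 kJ/mol.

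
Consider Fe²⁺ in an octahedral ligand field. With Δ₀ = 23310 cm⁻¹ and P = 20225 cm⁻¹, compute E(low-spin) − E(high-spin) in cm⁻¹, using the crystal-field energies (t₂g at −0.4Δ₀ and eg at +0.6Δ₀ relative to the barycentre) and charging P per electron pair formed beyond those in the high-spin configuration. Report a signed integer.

-6170

Fe²⁺: group 8, so d-count = 8 − 2 = 6.
High-spin: t₂g⁴ eg², CFSE = -0.4Δ₀ = -9324 cm⁻¹.
Low-spin: t₂g⁶ eg⁰, orbital CFSE = -2.4Δ₀ = -55944 cm⁻¹; plus 2 excess pairs × P = +40450 cm⁻¹; total -15494 cm⁻¹.
The difference is -15494 − (-9324) = -6170 cm⁻¹, so low-spin lies lower.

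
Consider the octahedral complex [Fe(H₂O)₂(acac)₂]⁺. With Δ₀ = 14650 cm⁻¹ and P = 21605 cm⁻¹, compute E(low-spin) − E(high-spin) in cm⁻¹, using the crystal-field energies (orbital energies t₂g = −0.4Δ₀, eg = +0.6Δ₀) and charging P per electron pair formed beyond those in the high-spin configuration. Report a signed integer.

Ligand charges: 2×(+0) from H₂O and 2×(-1) from acac⁻ sum to -2; with overall charge +1, Fe is +3.
Fe sits in group 8; removing 3 electrons leaves Fe³⁺ with 8 − 3 = 5 d electrons.
In the high-spin limit (t₂g³ eg²) the orbital term is 0.0Δ₀ = 0 cm⁻¹, with no excess pairing.
For low-spin the configuration is t₂g⁵ eg⁰: orbital energy -2.0 × 14650 = -29300 cm⁻¹, and 2 additional pairs relative to high-spin add 43210 cm⁻¹, giving 13910 cm⁻¹.
The difference is 13910 − (0) = 13910 cm⁻¹, so high-spin lies lower.

13910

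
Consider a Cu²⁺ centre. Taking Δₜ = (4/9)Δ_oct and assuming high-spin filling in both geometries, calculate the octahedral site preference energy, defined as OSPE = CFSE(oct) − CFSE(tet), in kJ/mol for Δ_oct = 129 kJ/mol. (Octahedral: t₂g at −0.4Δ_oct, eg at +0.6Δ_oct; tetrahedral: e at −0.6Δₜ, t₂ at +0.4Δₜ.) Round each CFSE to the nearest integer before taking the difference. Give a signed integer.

-54

Group 11 minus oxidation state +2 gives a d⁹ configuration for Cu²⁺.
Octahedral (high-spin): t2g^6 e_g^3, CFSE = 6(−0.4) + 3(+0.6) = -0.6Δ_oct = -0.6 × 129 = -77 kJ/mol.
Tetrahedral: e^4 t2^5, CFSE = 4(−0.6) + 5(+0.4) = -0.4Δₜ = -0.4 × (4/9) × 129 = -23 kJ/mol.
OSPE = CFSE(oct) − CFSE(tet) = -77 − (-23) = -54 kJ/mol.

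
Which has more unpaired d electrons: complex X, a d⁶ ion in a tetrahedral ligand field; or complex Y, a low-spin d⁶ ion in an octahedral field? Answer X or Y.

X: Tetrahedral splitting is small, so the complex is high-spin; e^3 t2^3 → 4 unpaired.
Y: t2g^6 e_g^0 → 0 unpaired.
So X has more unpaired electrons.

X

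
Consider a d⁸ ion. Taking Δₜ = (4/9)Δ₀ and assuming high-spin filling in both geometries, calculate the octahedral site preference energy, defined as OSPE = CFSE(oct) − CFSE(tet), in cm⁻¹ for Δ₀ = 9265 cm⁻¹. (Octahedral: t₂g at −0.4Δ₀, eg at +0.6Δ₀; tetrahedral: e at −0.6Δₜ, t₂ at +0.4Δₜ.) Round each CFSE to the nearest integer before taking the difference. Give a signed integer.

Octahedral high-spin t2g^6 e_g^2: CFSE = -1.2 × 9265 = -11118 cm⁻¹.
Tetrahedral: e^4 t2^4, CFSE = 4(−0.6) + 4(+0.4) = -0.8Δₜ = -0.8 × (4/9) × 9265 = -3294 cm⁻¹.
Subtracting, OSPE = -11118 − (-3294) = -7824 cm⁻¹.

-7824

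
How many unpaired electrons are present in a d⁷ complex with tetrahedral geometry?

3

Tetrahedral splitting is small, so the complex is high-spin.
Configuration: e⁴ t₂³, giving 3 unpaired electrons.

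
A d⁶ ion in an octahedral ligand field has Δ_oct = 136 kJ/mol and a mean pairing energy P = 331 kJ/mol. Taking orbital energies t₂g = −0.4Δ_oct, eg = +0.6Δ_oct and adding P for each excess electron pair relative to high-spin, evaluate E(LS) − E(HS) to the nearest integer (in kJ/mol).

390

In the high-spin limit (t₂g⁴ eg²) the orbital term is -0.4Δ_oct = -54 kJ/mol, with no excess pairing.
Low-spin t₂g⁶ eg⁰ gives -2.4Δ_oct = -326 kJ/mol, but forming 2 extra pairs costs 2P = 662 kJ/mol, so E(LS) = -326 + 662 = 336 kJ/mol.
E(LS) − E(HS) = 336 − (-54) = 390 kJ/mol.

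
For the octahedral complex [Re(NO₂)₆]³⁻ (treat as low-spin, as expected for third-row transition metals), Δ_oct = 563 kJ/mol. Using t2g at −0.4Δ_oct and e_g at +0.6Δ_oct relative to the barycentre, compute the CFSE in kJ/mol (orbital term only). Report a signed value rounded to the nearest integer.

Each NO₂⁻ contributes -1; 6 × (-1) = -6. With overall charge -3, Re is in the +3 oxidation state.
Re³⁺: group 7, so d-count = 7 − 3 = 4.
The d⁴ electrons fill as t2g^4 e_g^0.
CFSE(orbital) = 4×(-0.4Δ_oct) + 0×(0.6Δ_oct) = -1.6Δ_oct; with Δ_oct = 563 kJ/mol that is -901 kJ/mol.

-901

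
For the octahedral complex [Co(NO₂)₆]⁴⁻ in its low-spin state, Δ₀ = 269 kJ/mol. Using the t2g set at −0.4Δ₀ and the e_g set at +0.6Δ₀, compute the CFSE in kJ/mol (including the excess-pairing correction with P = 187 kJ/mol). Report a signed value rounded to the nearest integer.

-297

Each NO₂⁻ contributes -1; 6 × (-1) = -6. With overall charge -4, Co is in the +2 oxidation state.
Co sits in group 9; removing 2 electrons leaves Co²⁺ with 9 − 2 = 7 d electrons.
Configuration: t2g^6 e_g^1.
CFSE(orbital) = 6×(-0.4Δ₀) + 1×(0.6Δ₀) = -1.8Δ₀; with Δ₀ = 269 kJ/mol that is -484 kJ/mol.
Pairing penalty: 3 pairs vs 2 in the high-spin reference → 1 extra × P = 187 kJ/mol.
Overall CFSE = -484 + 187 = -297 kJ/mol.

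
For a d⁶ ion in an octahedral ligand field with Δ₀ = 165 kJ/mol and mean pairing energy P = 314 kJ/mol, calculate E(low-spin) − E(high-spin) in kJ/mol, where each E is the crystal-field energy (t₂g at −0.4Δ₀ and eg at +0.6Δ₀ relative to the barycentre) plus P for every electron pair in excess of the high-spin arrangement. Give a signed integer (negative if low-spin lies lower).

298

High-spin d⁶ fills as t₂g⁴ eg² with CFSE 4(−0.4) + 2(+0.6) = -0.4Δ₀ = -66 kJ/mol.
Low-spin t₂g⁶ eg⁰ gives -2.4Δ₀ = -396 kJ/mol, but forming 2 extra pairs costs 2P = 628 kJ/mol, so E(LS) = -396 + 628 = 232 kJ/mol.
The difference is 232 − (-66) = 298 kJ/mol, so high-spin lies lower.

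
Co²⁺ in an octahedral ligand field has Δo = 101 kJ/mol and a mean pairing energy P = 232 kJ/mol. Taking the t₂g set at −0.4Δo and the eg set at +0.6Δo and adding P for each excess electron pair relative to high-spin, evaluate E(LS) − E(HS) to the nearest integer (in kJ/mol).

Co is in group 9, so Co²⁺ is d⁷ (9 − 2 = 7).
In the high-spin limit (t₂g⁵ eg²) the orbital term is -0.8Δo = -81 kJ/mol, with no excess pairing.
For low-spin the configuration is t₂g⁶ eg¹: orbital energy -1.8 × 101 = -182 kJ/mol, and 1 additional pair relative to high-spin adds 232 kJ/mol, giving 50 kJ/mol.
The difference is 50 − (-81) = 131 kJ/mol, so high-spin lies lower.

131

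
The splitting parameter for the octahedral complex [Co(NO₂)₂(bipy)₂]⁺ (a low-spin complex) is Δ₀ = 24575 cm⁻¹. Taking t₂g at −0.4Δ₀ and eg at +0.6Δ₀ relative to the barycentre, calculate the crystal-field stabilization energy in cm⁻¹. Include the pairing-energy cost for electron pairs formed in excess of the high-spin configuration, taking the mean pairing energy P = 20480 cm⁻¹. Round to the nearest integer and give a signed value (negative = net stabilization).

-18020

Ligand charges: 2×(-1) from NO₂⁻ and 2×(+0) from bipy sum to -2; with overall charge +1, Co is +3.
Group 9 minus oxidation state +3 gives a d⁶ configuration for Co³⁺.
Electron filling gives t₂g⁶ eg⁰.
Orbital CFSE = 6(-0.4) + 0(0.6) = -2.4Δ₀ = -2.4 × 24575 = -58980 cm⁻¹.
Pairing penalty: 3 pairs vs 1 in the high-spin reference → 2 extra × P = 40960 cm⁻¹.
Overall CFSE = -58980 + 40960 = -18020 cm⁻¹.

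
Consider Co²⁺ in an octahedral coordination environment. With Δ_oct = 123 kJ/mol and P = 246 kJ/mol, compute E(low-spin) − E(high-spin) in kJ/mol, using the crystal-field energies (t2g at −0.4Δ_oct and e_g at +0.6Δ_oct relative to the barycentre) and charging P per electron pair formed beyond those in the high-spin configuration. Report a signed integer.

Co is in group 9, so Co²⁺ is d⁷ (9 − 2 = 7).
In the high-spin limit (t2g^5 e_g^2) the orbital term is -0.8Δ_oct = -98 kJ/mol, with no excess pairing.
For low-spin the configuration is t2g^6 e_g^1: orbital energy -1.8 × 123 = -221 kJ/mol, and 1 additional pair relative to high-spin adds 246 kJ/mol, giving 25 kJ/mol.
Thus E(LS) − E(HS) = 123 kJ/mol.

123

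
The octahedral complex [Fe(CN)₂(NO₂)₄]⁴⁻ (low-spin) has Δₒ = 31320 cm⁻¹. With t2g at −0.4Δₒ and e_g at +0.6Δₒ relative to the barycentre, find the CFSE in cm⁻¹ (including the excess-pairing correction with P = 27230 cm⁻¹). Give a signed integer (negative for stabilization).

-20708

Ligand charges: 2×(-1) from CN⁻ and 4×(-1) from NO₂⁻ sum to -6; with overall charge -4, Fe is +2.
Fe is in group 8, so Fe²⁺ is d⁶ (8 − 2 = 6).
The d⁶ electrons fill as t2g^6 e_g^0.
The orbital stabilization is -2.4Δₒ = -2.4 × 31320 = -75168 cm⁻¹.
Pairing penalty: 3 pairs vs 1 in the high-spin reference → 2 extra × P = 54460 cm⁻¹.
Net CFSE = -75168 + 54460 = -20708 cm⁻¹.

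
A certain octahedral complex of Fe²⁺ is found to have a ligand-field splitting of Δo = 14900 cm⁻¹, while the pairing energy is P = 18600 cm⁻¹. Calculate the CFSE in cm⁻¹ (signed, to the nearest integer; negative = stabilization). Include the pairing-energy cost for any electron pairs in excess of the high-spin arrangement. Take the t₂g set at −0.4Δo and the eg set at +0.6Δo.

-5960

Fe²⁺: group 8, so d-count = 8 − 2 = 6.
Since Δo = 14900 cm⁻¹ < P = 18600 cm⁻¹, the complex adopts the high-spin configuration.
That gives t₂g⁴ eg².
Orbital CFSE = -0.4Δo = -0.4 × 14900 = -5960 cm⁻¹.
High-spin has no excess pairs, so no pairing correction applies.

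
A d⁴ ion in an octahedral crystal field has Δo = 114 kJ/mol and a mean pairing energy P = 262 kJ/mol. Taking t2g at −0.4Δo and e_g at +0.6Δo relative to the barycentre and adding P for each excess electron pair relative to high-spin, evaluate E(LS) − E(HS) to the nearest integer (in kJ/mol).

High-spin: t2g^3 e_g^1, CFSE = -0.6Δo = -68 kJ/mol.
Low-spin: t2g^4 e_g^0, orbital CFSE = -1.6Δo = -182 kJ/mol; plus 1 excess pair × P = +262 kJ/mol; total 80 kJ/mol.
Thus E(LS) − E(HS) = 148 kJ/mol.

148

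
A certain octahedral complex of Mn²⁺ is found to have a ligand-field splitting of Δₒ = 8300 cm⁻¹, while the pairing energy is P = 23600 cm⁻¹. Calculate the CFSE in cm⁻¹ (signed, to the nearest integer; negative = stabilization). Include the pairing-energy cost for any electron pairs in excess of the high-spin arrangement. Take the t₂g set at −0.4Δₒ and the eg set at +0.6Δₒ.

0

Mn sits in group 7; removing 2 electrons leaves Mn²⁺ with 7 − 2 = 5 d electrons.
Here Δₒ < P (8300 < 23600), so the high-spin state is favoured.
Configuration: t₂g³ eg².
Orbital CFSE = 0.0Δₒ = 0.0 × 8300 = 0 cm⁻¹.
High-spin has no excess pairs, so no pairing correction applies.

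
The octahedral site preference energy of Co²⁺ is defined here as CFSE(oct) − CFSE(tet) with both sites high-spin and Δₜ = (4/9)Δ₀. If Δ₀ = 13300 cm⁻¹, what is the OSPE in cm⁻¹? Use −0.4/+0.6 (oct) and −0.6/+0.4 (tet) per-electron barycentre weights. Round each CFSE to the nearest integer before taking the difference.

-3547

Group 9 minus oxidation state +2 gives a d⁷ configuration for Co²⁺.
Octahedral (high-spin): t₂g⁵ eg², CFSE = 5(−0.4) + 2(+0.6) = -0.8Δ₀ = -0.8 × 13300 = -10640 cm⁻¹.
Tetrahedral: e⁴ t₂³, CFSE = 4(−0.6) + 3(+0.4) = -1.2Δₜ = -1.2 × (4/9) × 13300 = -7093 cm⁻¹.
OSPE = -10640 − (-7093) = -3547 cm⁻¹.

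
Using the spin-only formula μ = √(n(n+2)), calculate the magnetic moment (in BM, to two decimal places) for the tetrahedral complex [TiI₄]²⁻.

2.83 BM

Each I⁻ contributes -1; 4 × (-1) = -4. With overall charge -2, Ti is in the +2 oxidation state.
Ti²⁺: group 4, so d-count = 4 − 2 = 2.
With tetrahedral geometry the complex is necessarily high-spin.
Configuration: e^2 t2^0 → 2 unpaired electrons.
μ(spin-only) = √[2(2+2)] = √8 ≈ 2.83 BM.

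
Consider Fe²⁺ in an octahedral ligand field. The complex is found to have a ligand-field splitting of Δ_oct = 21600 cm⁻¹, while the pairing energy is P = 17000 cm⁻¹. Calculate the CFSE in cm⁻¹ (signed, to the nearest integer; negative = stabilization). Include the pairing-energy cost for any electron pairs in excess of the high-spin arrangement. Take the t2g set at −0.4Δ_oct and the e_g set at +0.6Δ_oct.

Group 8 minus oxidation state +2 gives a d⁶ configuration for Fe²⁺.
Δ_oct > P, so pairing is preferred: the ground state is low-spin.
Configuration: t2g^6 e_g^0.
Orbital CFSE = -2.4Δ_oct = -2.4 × 21600 = -51840 cm⁻¹.
Excess pairs vs high-spin: 3 − 1 = 2; pairing cost = +34000 cm⁻¹.
Net CFSE = -51840 + 34000 = -17840 cm⁻¹.

-17840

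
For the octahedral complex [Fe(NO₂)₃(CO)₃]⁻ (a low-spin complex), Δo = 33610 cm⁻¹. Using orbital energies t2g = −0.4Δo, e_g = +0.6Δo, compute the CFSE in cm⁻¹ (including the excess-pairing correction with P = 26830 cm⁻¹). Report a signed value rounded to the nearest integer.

Ligand charges: 3×(-1) from NO₂⁻ and 3×(+0) from CO sum to -3; with overall charge -1, Fe is +2.
Group 8 minus oxidation state +2 gives a d⁶ configuration for Fe²⁺.
Configuration: t2g^6 e_g^0.
The orbital stabilization is -2.4Δo = -2.4 × 33610 = -80664 cm⁻¹.
Pairing penalty: 3 pairs vs 1 in the high-spin reference → 2 extra × P = 53660 cm⁻¹.
Overall CFSE = -80664 + 53660 = -27004 cm⁻¹.

-27004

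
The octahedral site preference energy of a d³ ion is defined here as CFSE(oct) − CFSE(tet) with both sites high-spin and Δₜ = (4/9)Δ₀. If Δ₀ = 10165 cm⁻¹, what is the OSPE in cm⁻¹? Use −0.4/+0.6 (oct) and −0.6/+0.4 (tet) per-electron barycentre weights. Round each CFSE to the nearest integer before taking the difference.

In an octahedral site d³ (HS) is t2g^3 e_g^0, giving CFSE(oct) = -1.2Δ₀ = -12198 cm⁻¹.
Tetrahedral: e^2 t2^1, CFSE = 2(−0.6) + 1(+0.4) = -0.8Δₜ = -0.8 × (4/9) × 10165 = -3614 cm⁻¹.
OSPE = CFSE(oct) − CFSE(tet) = -12198 − (-3614) = -8584 cm⁻¹.

-8584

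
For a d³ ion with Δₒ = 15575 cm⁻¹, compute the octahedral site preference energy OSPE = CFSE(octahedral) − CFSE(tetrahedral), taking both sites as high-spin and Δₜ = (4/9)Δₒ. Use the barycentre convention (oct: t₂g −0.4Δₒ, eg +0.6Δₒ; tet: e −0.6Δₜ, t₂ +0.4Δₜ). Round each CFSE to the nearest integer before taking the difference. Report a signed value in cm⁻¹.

Octahedral high-spin t₂g³ eg⁰: CFSE = -1.2 × 15575 = -18690 cm⁻¹.
Tetrahedral: e² t₂¹, CFSE = 2(−0.6) + 1(+0.4) = -0.8Δₜ = -0.8 × (4/9) × 15575 = -5538 cm⁻¹.
OSPE = CFSE(oct) − CFSE(tet) = -18690 − (-5538) = -13152 cm⁻¹.

-13152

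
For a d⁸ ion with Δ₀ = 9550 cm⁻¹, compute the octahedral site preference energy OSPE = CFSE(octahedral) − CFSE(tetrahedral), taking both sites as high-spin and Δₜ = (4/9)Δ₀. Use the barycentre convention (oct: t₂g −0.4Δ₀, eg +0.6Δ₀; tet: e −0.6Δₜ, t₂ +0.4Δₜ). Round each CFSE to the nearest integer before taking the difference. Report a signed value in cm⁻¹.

-8064

In an octahedral site d⁸ (HS) is t2g^6 e_g^2, giving CFSE(oct) = -1.2Δ₀ = -11460 cm⁻¹.
In a tetrahedral site the filling is e^4 t2^4: CFSE(tet) = -0.8Δₜ = -0.8 × (4/9)(9550) = -3396 cm⁻¹.
OSPE = CFSE(oct) − CFSE(tet) = -11460 − (-3396) = -8064 cm⁻¹.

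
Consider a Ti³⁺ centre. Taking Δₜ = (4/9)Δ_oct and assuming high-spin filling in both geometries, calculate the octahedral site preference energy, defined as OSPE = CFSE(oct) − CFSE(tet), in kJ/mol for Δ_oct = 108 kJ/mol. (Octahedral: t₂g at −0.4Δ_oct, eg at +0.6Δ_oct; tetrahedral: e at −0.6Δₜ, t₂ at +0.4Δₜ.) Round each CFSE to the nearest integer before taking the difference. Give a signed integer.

Ti sits in group 4; removing 3 electrons leaves Ti³⁺ with 4 − 3 = 1 d electrons.
Octahedral (high-spin): t2g^1 e_g^0, CFSE = 1(−0.4) + 0(+0.6) = -0.4Δ_oct = -0.4 × 108 = -43 kJ/mol.
Tetrahedral e^1 t2^0 gives -0.6Δₜ = -0.6 × (4/9) × 108 = -29 kJ/mol.
Subtracting, OSPE = -43 − (-29) = -14 kJ/mol.

-14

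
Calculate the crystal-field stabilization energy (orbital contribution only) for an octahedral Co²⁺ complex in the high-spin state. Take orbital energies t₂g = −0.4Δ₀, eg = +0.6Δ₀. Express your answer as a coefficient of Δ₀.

-0.8 Δ₀

Co²⁺: group 9, so d-count = 9 − 2 = 7.
Configuration: t₂g⁵ eg².
CFSE = 5(-0.4Δ₀) + 2(0.6Δ₀) = -2.0Δ₀ + 1.2Δ₀ = -0.8Δ₀.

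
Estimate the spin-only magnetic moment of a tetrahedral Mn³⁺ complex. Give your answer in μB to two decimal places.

4.90 μB

Mn³⁺: group 7, so d-count = 7 − 3 = 4.
Tetrahedral splitting is small, so the complex is high-spin.
Configuration: e² t₂² → 4 unpaired electrons.
μ(spin-only) = √[4(4+2)] = √24 ≈ 4.90 μB.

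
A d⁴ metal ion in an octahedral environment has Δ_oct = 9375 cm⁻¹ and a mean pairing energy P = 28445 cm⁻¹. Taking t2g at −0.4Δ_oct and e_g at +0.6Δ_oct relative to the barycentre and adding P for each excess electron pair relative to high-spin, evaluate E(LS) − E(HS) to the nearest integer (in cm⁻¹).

19070

In the high-spin limit (t2g^3 e_g^1) the orbital term is -0.6Δ_oct = -5625 cm⁻¹, with no excess pairing.
Low-spin t2g^4 e_g^0 gives -1.6Δ_oct = -15000 cm⁻¹, but forming 1 extra pair costs 1P = 28445 cm⁻¹, so E(LS) = -15000 + 28445 = 13445 cm⁻¹.
E(LS) − E(HS) = 13445 − (-5625) = 19070 cm⁻¹.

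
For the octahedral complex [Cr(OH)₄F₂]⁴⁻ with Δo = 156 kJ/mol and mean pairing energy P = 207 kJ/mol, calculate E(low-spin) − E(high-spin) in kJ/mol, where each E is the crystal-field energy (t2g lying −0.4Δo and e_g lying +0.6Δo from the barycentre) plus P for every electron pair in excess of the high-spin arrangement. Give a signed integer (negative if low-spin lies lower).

Ligand charges: 4×(-1) from OH⁻ and 2×(-1) from F⁻ sum to -6; with overall charge -4, Cr is +2.
Cr is in group 6, so Cr²⁺ is d⁴ (6 − 2 = 4).
High-spin: t2g^3 e_g^1, CFSE = -0.6Δo = -94 kJ/mol.
Low-spin: t2g^4 e_g^0, orbital CFSE = -1.6Δo = -250 kJ/mol; plus 1 excess pair × P = +207 kJ/mol; total -43 kJ/mol.
The difference is -43 − (-94) = 51 kJ/mol, so high-spin lies lower.

51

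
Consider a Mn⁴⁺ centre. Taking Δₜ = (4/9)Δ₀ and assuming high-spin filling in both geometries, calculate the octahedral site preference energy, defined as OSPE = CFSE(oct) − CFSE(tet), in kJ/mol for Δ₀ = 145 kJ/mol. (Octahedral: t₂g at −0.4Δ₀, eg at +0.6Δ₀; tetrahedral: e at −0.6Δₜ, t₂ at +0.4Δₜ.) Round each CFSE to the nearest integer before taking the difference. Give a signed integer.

-122

Mn sits in group 7; removing 4 electrons leaves Mn⁴⁺ with 7 − 4 = 3 d electrons.
Octahedral (high-spin): t₂g³ eg⁰, CFSE = 3(−0.4) + 0(+0.6) = -1.2Δ₀ = -1.2 × 145 = -174 kJ/mol.
Tetrahedral: e² t₂¹, CFSE = 2(−0.6) + 1(+0.4) = -0.8Δₜ = -0.8 × (4/9) × 145 = -52 kJ/mol.
Subtracting, OSPE = -174 − (-52) = -122 kJ/mol.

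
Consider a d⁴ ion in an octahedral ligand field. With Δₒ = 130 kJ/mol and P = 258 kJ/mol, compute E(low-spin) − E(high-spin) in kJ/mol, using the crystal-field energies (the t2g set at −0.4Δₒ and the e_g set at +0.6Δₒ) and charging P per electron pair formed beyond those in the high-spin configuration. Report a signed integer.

In the high-spin limit (t2g^3 e_g^1) the orbital term is -0.6Δₒ = -78 kJ/mol, with no excess pairing.
Low-spin: t2g^4 e_g^0, orbital CFSE = -1.6Δₒ = -208 kJ/mol; plus 1 excess pair × P = +258 kJ/mol; total 50 kJ/mol.
The difference is 50 − (-78) = 128 kJ/mol, so high-spin lies lower.

128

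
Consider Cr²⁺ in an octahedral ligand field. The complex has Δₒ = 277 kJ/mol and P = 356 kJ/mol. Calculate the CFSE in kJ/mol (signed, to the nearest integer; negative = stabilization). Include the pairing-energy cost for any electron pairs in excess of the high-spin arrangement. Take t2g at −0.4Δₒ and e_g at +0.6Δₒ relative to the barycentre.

Group 6 minus oxidation state +2 gives a d⁴ configuration for Cr²⁺.
Δₒ < P, so pairing is avoided: the ground state is high-spin.
That gives t2g^3 e_g^1.
Orbital CFSE = -0.6Δₒ = -0.6 × 277 = -166 kJ/mol.
High-spin has no excess pairs, so no pairing correction applies.

-166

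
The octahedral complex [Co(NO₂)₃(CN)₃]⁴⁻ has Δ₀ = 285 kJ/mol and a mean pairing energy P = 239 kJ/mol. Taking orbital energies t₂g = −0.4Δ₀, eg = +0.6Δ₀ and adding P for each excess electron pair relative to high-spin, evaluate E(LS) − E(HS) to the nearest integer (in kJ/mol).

-46

Ligand charges: 3×(-1) from NO₂⁻ and 3×(-1) from CN⁻ sum to -6; with overall charge -4, Co is +2.
Group 9 minus oxidation state +2 gives a d⁷ configuration for Co²⁺.
High-spin d⁷ fills as t₂g⁵ eg² with CFSE 5(−0.4) + 2(+0.6) = -0.8Δ₀ = -228 kJ/mol.
For low-spin the configuration is t₂g⁶ eg¹: orbital energy -1.8 × 285 = -513 kJ/mol, and 1 additional pair relative to high-spin adds 239 kJ/mol, giving -274 kJ/mol.
The difference is -274 − (-228) = -46 kJ/mol, so low-spin lies lower.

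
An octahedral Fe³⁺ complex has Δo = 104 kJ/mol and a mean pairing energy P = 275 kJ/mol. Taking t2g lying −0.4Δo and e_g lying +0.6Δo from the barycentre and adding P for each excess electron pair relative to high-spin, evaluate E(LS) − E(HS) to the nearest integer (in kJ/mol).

342

Fe is in group 8, so Fe³⁺ is d⁵ (8 − 3 = 5).
In the high-spin limit (t2g^3 e_g^2) the orbital term is 0.0Δo = 0 kJ/mol, with no excess pairing.
Low-spin t2g^5 e_g^0 gives -2.0Δo = -208 kJ/mol, but forming 2 extra pairs costs 2P = 550 kJ/mol, so E(LS) = -208 + 550 = 342 kJ/mol.
Thus E(LS) − E(HS) = 342 kJ/mol.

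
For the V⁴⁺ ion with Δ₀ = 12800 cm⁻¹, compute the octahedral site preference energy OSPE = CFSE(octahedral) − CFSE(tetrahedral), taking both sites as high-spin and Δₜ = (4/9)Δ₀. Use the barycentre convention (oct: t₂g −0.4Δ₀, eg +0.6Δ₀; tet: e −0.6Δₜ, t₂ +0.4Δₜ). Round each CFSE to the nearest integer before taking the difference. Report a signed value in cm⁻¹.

V is in group 5, so V⁴⁺ is d¹ (5 − 4 = 1).
In an octahedral site d¹ (HS) is t₂g¹ eg⁰, giving CFSE(oct) = -0.4Δ₀ = -5120 cm⁻¹.
In a tetrahedral site the filling is e¹ t₂⁰: CFSE(tet) = -0.6Δₜ = -0.6 × (4/9)(12800) = -3413 cm⁻¹.
Subtracting, OSPE = -5120 − (-3413) = -1707 cm⁻¹.

-1707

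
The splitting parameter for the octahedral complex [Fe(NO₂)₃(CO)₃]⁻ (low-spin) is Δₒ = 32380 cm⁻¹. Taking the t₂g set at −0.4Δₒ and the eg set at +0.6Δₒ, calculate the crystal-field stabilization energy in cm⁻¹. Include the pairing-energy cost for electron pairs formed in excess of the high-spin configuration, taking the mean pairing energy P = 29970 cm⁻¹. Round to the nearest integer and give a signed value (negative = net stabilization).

-17772

Ligand charges: 3×(-1) from NO₂⁻ and 3×(+0) from CO sum to -3; with overall charge -1, Fe is +2.
Group 8 minus oxidation state +2 gives a d⁶ configuration for Fe²⁺.
Configuration: t₂g⁶ eg⁰.
CFSE(orbital) = 6×(-0.4Δₒ) + 0×(0.6Δₒ) = -2.4Δₒ; with Δₒ = 32380 cm⁻¹ that is -77712 cm⁻¹.
High-spin d⁶ would be t₂g⁴ eg² with 1 pair; low-spin has 3, so 2 excess pairs cost +2P = +59940 cm⁻¹.
Combining: -77712 + 59940 = -17772 cm⁻¹.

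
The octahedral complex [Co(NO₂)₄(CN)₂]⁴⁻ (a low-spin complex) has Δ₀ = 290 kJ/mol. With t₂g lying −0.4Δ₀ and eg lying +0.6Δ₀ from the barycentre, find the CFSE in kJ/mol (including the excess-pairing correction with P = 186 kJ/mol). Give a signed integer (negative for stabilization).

-336

Ligand charges: 4×(-1) from NO₂⁻ and 2×(-1) from CN⁻ sum to -6; with overall charge -4, Co is +2.
Co is in group 9, so Co²⁺ is d⁷ (9 − 2 = 7).
Electron filling gives t₂g⁶ eg¹.
CFSE(orbital) = 6×(-0.4Δ₀) + 1×(0.6Δ₀) = -1.8Δ₀; with Δ₀ = 290 kJ/mol that is -522 kJ/mol.
High-spin d⁷ would be t₂g⁵ eg² with 2 pairs; low-spin has 3, so 1 excess pair costs +1P = +186 kJ/mol.
Overall CFSE = -522 + 186 = -336 kJ/mol.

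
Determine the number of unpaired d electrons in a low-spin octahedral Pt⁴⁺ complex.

Pt⁴⁺: group 10, so d-count = 10 − 4 = 6.
Configuration: t2g^6 e_g^0, giving 0 unpaired electrons.

0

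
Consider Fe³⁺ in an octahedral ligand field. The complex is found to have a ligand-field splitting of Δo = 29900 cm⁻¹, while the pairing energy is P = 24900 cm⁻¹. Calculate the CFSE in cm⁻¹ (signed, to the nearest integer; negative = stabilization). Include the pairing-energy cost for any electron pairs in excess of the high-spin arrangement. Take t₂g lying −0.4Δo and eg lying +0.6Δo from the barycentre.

Fe is in group 8, so Fe³⁺ is d⁵ (8 − 3 = 5).
Since Δo = 29900 cm⁻¹ > P = 24900 cm⁻¹, the complex adopts the low-spin configuration.
Configuration: t₂g⁵ eg⁰.
Orbital CFSE = -2.0Δo = -2.0 × 29900 = -59800 cm⁻¹.
Excess pairs vs high-spin: 2 − 0 = 2; pairing cost = +49800 cm⁻¹.
Net CFSE = -59800 + 49800 = -10000 cm⁻¹.

-10000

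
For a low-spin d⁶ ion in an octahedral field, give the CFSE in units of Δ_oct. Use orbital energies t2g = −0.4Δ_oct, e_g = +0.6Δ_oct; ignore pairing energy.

-2.4 Δ_oct

Configuration: t2g^6 e_g^0.
CFSE = 6(-0.4Δ_oct) + 0(0.6Δ_oct) = -2.4Δ_oct + 0.0Δ_oct = -2.4Δ_oct.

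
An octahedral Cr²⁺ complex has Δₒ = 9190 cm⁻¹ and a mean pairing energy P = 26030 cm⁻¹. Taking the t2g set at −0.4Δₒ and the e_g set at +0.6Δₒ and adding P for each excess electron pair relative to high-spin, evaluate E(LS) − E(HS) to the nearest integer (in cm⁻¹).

Group 6 minus oxidation state +2 gives a d⁴ configuration for Cr²⁺.
In the high-spin limit (t2g^3 e_g^1) the orbital term is -0.6Δₒ = -5514 cm⁻¹, with no excess pairing.
For low-spin the configuration is t2g^4 e_g^0: orbital energy -1.6 × 9190 = -14704 cm⁻¹, and 1 additional pair relative to high-spin adds 26030 cm⁻¹, giving 11326 cm⁻¹.
The difference is 11326 − (-5514) = 16840 cm⁻¹, so high-spin lies lower.

16840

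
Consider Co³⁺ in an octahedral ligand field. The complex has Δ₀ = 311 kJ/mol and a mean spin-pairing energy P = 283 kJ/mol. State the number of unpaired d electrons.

Co is in group 9, so Co³⁺ is d⁶ (9 − 3 = 6).
Here Δ₀ > P (311 > 283), so the low-spin state is favoured.
Configuration: t₂g⁶ eg⁰.
Unpaired electrons: 0.

0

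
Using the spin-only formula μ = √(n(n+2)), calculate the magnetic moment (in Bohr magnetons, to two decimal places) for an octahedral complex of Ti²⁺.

2.83 Bohr magnetons

Group 4 minus oxidation state +2 gives a d² configuration for Ti²⁺.
Configuration: t2g^2 e_g^0 → 2 unpaired electrons.
μ(spin-only) = √[2(2+2)] = √8 ≈ 2.83 Bohr magnetons.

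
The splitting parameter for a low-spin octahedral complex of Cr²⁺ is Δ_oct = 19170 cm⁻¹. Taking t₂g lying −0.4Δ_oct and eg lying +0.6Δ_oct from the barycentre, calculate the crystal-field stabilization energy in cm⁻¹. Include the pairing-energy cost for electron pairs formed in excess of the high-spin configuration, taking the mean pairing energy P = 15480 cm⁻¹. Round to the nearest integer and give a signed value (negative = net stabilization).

Cr is in group 6, so Cr²⁺ is d⁴ (6 − 2 = 4).
The d⁴ electrons fill as t₂g⁴ eg⁰.
The orbital stabilization is -1.6Δ_oct = -1.6 × 19170 = -30672 cm⁻¹.
Relative to high-spin t₂g³ eg¹ (0 paired), the low-spin configuration has 1 additional pair, contributing +1 × 15480 = +15480 cm⁻¹.
Net CFSE = -30672 + 15480 = -15192 cm⁻¹.

-15192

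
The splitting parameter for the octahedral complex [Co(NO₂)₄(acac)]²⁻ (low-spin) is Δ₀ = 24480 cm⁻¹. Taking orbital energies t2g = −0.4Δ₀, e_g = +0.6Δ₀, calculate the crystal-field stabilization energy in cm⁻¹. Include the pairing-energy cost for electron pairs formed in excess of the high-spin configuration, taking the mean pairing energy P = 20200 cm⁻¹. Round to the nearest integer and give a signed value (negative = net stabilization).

Ligand charges: 4×(-1) from NO₂⁻ and 1×(-1) from acac⁻ sum to -5; with overall charge -2, Co is +3.
Co is in group 9, so Co³⁺ is d⁶ (9 − 3 = 6).
Electron filling gives t2g^6 e_g^0.
Orbital CFSE = 6(-0.4) + 0(0.6) = -2.4Δ₀ = -2.4 × 24480 = -58752 cm⁻¹.
Relative to high-spin t2g^4 e_g^2 (1 paired), the low-spin configuration has 2 additional pairs, contributing +2 × 20200 = +40400 cm⁻¹.
Overall CFSE = -58752 + 40400 = -18352 cm⁻¹.

-18352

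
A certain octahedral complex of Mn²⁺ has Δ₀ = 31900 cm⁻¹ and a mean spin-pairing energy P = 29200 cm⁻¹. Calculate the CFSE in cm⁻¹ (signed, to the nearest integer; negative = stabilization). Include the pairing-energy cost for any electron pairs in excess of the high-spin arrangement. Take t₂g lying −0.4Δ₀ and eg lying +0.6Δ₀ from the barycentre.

Group 7 minus oxidation state +2 gives a d⁵ configuration for Mn²⁺.
Since Δ₀ = 31900 cm⁻¹ > P = 29200 cm⁻¹, the complex adopts the low-spin configuration.
That gives t₂g⁵ eg⁰.
Orbital CFSE = -2.0Δ₀ = -2.0 × 31900 = -63800 cm⁻¹.
Excess pairs vs high-spin: 2 − 0 = 2; pairing cost = +58400 cm⁻¹.
Net CFSE = -63800 + 58400 = -5400 cm⁻¹.

-5400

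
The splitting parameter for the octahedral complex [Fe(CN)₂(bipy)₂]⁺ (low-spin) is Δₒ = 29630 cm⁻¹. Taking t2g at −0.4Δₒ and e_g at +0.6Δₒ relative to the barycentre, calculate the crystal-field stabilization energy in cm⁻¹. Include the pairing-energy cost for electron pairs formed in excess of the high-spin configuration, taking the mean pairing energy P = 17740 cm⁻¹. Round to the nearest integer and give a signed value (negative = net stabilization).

Ligand charges: 2×(-1) from CN⁻ and 2×(+0) from bipy sum to -2; with overall charge +1, Fe is +3.
Fe is in group 8, so Fe³⁺ is d⁵ (8 − 3 = 5).
Electron filling gives t2g^5 e_g^0.
CFSE(orbital) = 5×(-0.4Δₒ) + 0×(0.6Δₒ) = -2.0Δₒ; with Δₒ = 29630 cm⁻¹ that is -59260 cm⁻¹.
High-spin d⁵ would be t2g^3 e_g^2 with 0 pairs; low-spin has 2, so 2 excess pairs cost +2P = +35480 cm⁻¹.
Combining: -59260 + 35480 = -23780 cm⁻¹.

-23780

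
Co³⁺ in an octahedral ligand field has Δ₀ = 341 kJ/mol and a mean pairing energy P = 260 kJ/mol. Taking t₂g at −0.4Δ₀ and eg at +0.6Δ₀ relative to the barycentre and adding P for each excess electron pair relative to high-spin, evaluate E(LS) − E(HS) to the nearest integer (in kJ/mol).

Co sits in group 9; removing 3 electrons leaves Co³⁺ with 9 − 3 = 6 d electrons.
In the high-spin limit (t₂g⁴ eg²) the orbital term is -0.4Δ₀ = -136 kJ/mol, with no excess pairing.
For low-spin the configuration is t₂g⁶ eg⁰: orbital energy -2.4 × 341 = -818 kJ/mol, and 2 additional pairs relative to high-spin add 520 kJ/mol, giving -298 kJ/mol.
Thus E(LS) − E(HS) = -162 kJ/mol.

-162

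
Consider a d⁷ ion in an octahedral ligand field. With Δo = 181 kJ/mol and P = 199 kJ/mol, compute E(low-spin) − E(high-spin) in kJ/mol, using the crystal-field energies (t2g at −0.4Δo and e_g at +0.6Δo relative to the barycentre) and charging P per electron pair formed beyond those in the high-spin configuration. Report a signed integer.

High-spin: t2g^5 e_g^2, CFSE = -0.8Δo = -145 kJ/mol.
Low-spin: t2g^6 e_g^1, orbital CFSE = -1.8Δo = -326 kJ/mol; plus 1 excess pair × P = +199 kJ/mol; total -127 kJ/mol.
Thus E(LS) − E(HS) = 18 kJ/mol.

18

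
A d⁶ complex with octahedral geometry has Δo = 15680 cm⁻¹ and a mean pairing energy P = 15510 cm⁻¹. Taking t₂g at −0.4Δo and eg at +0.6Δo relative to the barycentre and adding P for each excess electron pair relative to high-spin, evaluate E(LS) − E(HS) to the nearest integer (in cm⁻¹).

-340

In the high-spin limit (t₂g⁴ eg²) the orbital term is -0.4Δo = -6272 cm⁻¹, with no excess pairing.
Low-spin t₂g⁶ eg⁰ gives -2.4Δo = -37632 cm⁻¹, but forming 2 extra pairs costs 2P = 31020 cm⁻¹, so E(LS) = -37632 + 31020 = -6612 cm⁻¹.
E(LS) − E(HS) = -6612 − (-6272) = -340 cm⁻¹.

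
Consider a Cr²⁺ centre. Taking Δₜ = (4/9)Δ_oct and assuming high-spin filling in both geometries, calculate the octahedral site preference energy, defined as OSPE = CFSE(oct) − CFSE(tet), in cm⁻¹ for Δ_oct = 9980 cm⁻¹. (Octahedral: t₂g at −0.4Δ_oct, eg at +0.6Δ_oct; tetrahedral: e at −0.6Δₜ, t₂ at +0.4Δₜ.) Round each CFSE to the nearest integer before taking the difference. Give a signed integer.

Cr sits in group 6; removing 2 electrons leaves Cr²⁺ with 6 − 2 = 4 d electrons.
In an octahedral site d⁴ (HS) is t₂g³ eg¹, giving CFSE(oct) = -0.6Δ_oct = -5988 cm⁻¹.
Tetrahedral e² t₂² gives -0.4Δₜ = -0.4 × (4/9) × 9980 = -1774 cm⁻¹.
Subtracting, OSPE = -5988 − (-1774) = -4214 cm⁻¹.

-4214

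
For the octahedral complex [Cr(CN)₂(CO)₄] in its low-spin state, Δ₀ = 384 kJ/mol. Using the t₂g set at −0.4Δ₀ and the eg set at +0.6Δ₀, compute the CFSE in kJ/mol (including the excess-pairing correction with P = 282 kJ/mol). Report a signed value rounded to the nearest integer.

Ligand charges: 2×(-1) from CN⁻ and 4×(+0) from CO sum to -2; with overall charge +0, Cr is +2.
Cr is in group 6, so Cr²⁺ is d⁴ (6 − 2 = 4).
Electron filling gives t₂g⁴ eg⁰.
CFSE(orbital) = 4×(-0.4Δ₀) + 0×(0.6Δ₀) = -1.6Δ₀; with Δ₀ = 384 kJ/mol that is -614 kJ/mol.
High-spin d⁴ would be t₂g³ eg¹ with 0 pairs; low-spin has 1, so 1 excess pair costs +1P = +282 kJ/mol.
Net CFSE = -614 + 282 = -332 kJ/mol.

-332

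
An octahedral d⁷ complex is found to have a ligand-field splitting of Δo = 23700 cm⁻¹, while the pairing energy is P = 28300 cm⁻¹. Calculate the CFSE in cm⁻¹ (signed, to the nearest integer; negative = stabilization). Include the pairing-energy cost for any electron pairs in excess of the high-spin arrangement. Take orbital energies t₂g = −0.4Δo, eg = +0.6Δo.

Since Δo = 23700 cm⁻¹ < P = 28300 cm⁻¹, the complex adopts the high-spin configuration.
Filling d⁷ accordingly: t₂g⁵ eg².
Orbital CFSE = -0.8Δo = -0.8 × 23700 = -18960 cm⁻¹.
High-spin has no excess pairs, so no pairing correction applies.

-18960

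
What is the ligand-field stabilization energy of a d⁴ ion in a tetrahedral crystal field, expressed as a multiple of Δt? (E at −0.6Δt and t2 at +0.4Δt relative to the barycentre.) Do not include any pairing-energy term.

Tetrahedral splitting is small, so the complex is high-spin.
Configuration: e^2 t2^2.
CFSE = 2(-0.6Δt) + 2(0.4Δt) = -1.2Δt + 0.8Δt = -0.4Δt.

-0.4 Δt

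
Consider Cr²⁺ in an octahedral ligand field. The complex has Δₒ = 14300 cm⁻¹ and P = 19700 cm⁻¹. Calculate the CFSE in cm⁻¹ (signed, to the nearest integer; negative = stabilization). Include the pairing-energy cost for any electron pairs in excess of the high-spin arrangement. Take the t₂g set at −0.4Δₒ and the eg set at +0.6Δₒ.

-8580

Cr is in group 6, so Cr²⁺ is d⁴ (6 − 2 = 4).
Here Δₒ < P (14300 < 19700), so the high-spin state is favoured.
Filling d⁴ accordingly: t₂g³ eg¹.
Orbital CFSE = -0.6Δₒ = -0.6 × 14300 = -8580 cm⁻¹.
High-spin has no excess pairs, so no pairing correction applies.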